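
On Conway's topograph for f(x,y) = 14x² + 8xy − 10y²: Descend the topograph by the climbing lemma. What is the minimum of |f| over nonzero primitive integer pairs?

river: ρ → (-10,12,12)
river: ρ → (12,12,-10)
river: ρ → (-10,8,14)
river: ρ → (14,20,-4)
river: ρ → (-4,20,14)
river: ρ → (14,8,-10)
closes: descent 0, river 6
min |a| on river = 4

4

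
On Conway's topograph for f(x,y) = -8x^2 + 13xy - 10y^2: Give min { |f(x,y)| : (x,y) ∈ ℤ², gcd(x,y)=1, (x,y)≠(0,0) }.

translate: b→3 (≡-13 mod 16), so (8,-13,10)→(8,3,5)
flip: (8,3,5)→(5,-3,8)
reduced (well bottom): (5,-3,8) with a≤c, −a<b≤a
well minimum |f| = |-5| = 5 (negative-definite)

5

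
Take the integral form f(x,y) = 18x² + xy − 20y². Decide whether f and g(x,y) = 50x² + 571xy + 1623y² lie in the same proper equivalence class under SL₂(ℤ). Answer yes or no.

D₁ = 1441, D₂ = 1441
river cycle of f (length 52): (18, 37, -1), (-1, 37, 18), (18, 35, -3), (-3, 37, 6), (6, 35, -9), (-9, 37, 2), (2, 35, -27), (-27, 19, 10), (10, 21, -25), (-25, 29, 6), … (42 more)
river cycle of g (length 52): (-3, 35, 18), (18, 37, -1), (-1, 37, 18), (18, 35, -3), (-3, 37, 6), (6, 35, -9), (-9, 37, 2), (2, 35, -27), (-27, 19, 10), (10, 21, -25), … (42 more)
cycles coincide ⇒ equivalent

yes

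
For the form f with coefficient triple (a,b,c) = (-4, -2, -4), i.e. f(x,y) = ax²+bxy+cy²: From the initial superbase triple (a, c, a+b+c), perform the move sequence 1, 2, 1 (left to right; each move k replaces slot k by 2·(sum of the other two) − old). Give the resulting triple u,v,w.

start (-4,-4,-10) = (f(1,0),f(0,1),f(1,1))
replace slot 1: 2·((-4)+(-10)) − (-4) = -24 → (-24,-4,-10)
replace slot 2: 2·((-24)+(-10)) − (-4) = -64 → (-24,-64,-10)
replace slot 1: 2·((-64)+(-10)) − (-24) = -124 → (-124,-64,-10)

-124,-64,-10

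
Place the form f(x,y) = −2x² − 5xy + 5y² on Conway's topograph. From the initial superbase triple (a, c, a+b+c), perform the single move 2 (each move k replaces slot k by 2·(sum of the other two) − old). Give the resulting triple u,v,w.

start (-2,5,-2) = (f(1,0),f(0,1),f(1,1))
replace slot 2: 2·((-2)+(-2)) − 5 = -13 → (-2,-13,-2)

-2,-13,-2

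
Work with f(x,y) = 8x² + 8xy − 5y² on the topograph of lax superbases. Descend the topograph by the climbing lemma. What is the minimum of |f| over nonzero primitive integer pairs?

river: ρ → (-5,12,4)
river: ρ → (4,12,-5)
river: ρ → (-5,8,8)
river: ρ → (8,8,-5)
closes: descent 0, river 4
min |a| on river = 4

4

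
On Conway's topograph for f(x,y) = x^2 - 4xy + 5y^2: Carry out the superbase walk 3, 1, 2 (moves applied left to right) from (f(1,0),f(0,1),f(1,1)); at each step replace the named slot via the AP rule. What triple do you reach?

start (1,5,2) = (f(1,0),f(0,1),f(1,1))
replace slot 3: 2·(1+5) − 2 = 10 → (1,5,10)
replace slot 1: 2·(5+10) − 1 = 29 → (29,5,10)
replace slot 2: 2·(29+10) − 5 = 73 → (29,73,10)

29,73,10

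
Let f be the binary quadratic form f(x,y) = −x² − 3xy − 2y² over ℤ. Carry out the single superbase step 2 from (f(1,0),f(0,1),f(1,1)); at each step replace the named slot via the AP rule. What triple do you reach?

start (-1,-2,-6) = (f(1,0),f(0,1),f(1,1))
replace slot 2: 2·((-1)+(-6)) − (-2) = -12 → (-1,-12,-6)

-1,-12,-6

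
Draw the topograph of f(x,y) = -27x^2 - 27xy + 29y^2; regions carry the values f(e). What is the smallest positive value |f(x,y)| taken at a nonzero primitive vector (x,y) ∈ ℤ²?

descent: ρ → (29,27,-27)  [lands on river]
river: ρ → (-27,27,29)
river: ρ → (29,31,-25)
river: ρ → (-25,19,35)
river: ρ → (35,51,-9)
river: ρ → (-9,57,17)
river: ρ → (17,45,-27)
river: ρ → (-27,9,35)
river: ρ → (35,61,-1)
river: ρ → (-1,61,35)
river: ρ → (35,9,-27)
river: ρ → (-27,45,17)
river: ρ → (17,57,-9)
river: ρ → (-9,51,35)
river: ρ → (35,19,-25)
river: ρ → (-25,31,29)
closes: descent 1, river 16
min |a| on river = 1

1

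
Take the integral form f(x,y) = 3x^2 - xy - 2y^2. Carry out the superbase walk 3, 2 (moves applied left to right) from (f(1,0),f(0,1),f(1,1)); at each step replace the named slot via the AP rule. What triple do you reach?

start (3,-2,0) = (f(1,0),f(0,1),f(1,1))
replace slot 3: 2·(3+(-2)) − 0 = 2 → (3,-2,2)
replace slot 2: 2·(3+2) − (-2) = 12 → (3,12,2)

3,12,2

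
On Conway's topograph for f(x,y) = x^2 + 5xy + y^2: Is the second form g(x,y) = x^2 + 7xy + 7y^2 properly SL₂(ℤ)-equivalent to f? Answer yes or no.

D₁ = 21, D₂ = 21
river cycle of f (length 2): (1, 3, -3), (-3, 3, 1)
river cycle of g (length 2): (1, 3, -3), (-3, 3, 1)
cycles coincide ⇒ equivalent

yes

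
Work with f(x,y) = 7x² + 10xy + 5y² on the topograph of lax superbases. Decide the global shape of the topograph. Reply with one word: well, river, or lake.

D = b²−4ac = 10² − 4·7·5 = -40
D < 0 ⇒ definite ⇒ every region one sign ⇒ single well

well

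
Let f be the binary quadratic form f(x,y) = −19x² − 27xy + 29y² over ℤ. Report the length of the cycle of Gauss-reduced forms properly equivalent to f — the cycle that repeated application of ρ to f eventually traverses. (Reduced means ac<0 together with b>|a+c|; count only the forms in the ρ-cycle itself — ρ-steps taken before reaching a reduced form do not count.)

D = 2933, ⌊√D⌋ = 54
descent: ρ → (29,27,-19)  [lands on river]
river: ρ → (-19,49,7)
river: ρ → (7,49,-19)
river: ρ → (-19,27,29)
river: ρ → (29,31,-17)
river: ρ → (-17,37,23)
river: ρ → (23,9,-31)
river: ρ → (-31,53,1)
river: ρ → (1,53,-31)
river: ρ → (-31,9,23)
river: ρ → (23,37,-17)
river: ρ → (-17,31,29)
ρ-cycle length = 12 (tail of 1 descent step not counted)

12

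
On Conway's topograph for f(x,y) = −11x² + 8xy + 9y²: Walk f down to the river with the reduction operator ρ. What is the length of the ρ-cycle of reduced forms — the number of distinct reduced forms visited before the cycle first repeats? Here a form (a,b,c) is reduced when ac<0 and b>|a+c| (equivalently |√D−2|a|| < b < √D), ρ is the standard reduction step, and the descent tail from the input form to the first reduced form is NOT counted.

D = 460, ⌊√D⌋ = 21
river: ρ → (9,10,-10)
river: ρ → (-10,10,9)
river: ρ → (9,8,-11)
river: ρ → (-11,14,6)
river: ρ → (6,10,-15)
river: ρ → (-15,20,1)
river: ρ → (1,20,-15)
river: ρ → (-15,10,6)
river: ρ → (6,14,-11)
river: ρ → (-11,8,9)
ρ-cycle length = 10 (tail of 0 descent steps not counted)

10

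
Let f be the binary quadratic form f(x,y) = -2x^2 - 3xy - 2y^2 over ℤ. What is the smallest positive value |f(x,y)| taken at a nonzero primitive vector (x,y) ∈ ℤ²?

translate: b→-1 (≡3 mod 4), so (2,3,2)→(2,-1,1)
flip: (2,-1,1)→(1,1,2)
reduced (well bottom): (1,1,2) with a≤c, −a<b≤a
well minimum |f| = |-1| = 1 (negative-definite)

1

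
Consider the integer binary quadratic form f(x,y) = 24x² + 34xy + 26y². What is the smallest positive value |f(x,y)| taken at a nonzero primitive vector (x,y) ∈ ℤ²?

translate: b→-14 (≡34 mod 48), so (24,34,26)→(24,-14,16)
flip: (24,-14,16)→(16,14,24)
reduced (well bottom): (16,14,24) with a≤c, −a<b≤a
well minimum = a = 16

16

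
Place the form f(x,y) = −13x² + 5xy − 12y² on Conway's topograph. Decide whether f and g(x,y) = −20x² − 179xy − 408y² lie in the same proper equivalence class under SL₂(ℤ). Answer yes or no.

D₁ = -599, D₂ = -599
f is negative-definite; reduce −f:
−f: flip: (13,-5,12)→(12,5,13)
−f: reduced (well bottom): (12,5,13) with a≤c, −a<b≤a
flip sign back: reduced form of f is (-12,-5,-13)
g is negative-definite; reduce −g:
−g: translate: b→19 (≡179 mod 40), so (20,179,408)→(20,19,12)
−g: flip: (20,19,12)→(12,-19,20)
−g: translate: b→5 (≡-19 mod 24), so (12,-19,20)→(12,5,13)
−g: reduced (well bottom): (12,5,13) with a≤c, −a<b≤a
flip sign back: reduced form of g is (-12,-5,-13)
reduced forms (-12, -5, -13) vs (-12, -5, -13) ⇒ equivalent

yes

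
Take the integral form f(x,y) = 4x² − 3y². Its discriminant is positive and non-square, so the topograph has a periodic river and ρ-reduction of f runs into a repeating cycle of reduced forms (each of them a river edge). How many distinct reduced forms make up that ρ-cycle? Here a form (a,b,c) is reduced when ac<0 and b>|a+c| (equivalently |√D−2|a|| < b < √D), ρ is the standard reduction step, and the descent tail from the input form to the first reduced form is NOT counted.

D = 48, ⌊√D⌋ = 6
descent: ρ → (-3,6,1)  [lands on river]
river: ρ → (1,6,-3)
ρ-cycle length = 2 (tail of 1 descent step not counted)

2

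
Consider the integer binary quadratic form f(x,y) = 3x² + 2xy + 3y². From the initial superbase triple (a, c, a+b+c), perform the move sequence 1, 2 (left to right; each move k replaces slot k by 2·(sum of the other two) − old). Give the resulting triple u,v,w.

start (3,3,8) = (f(1,0),f(0,1),f(1,1))
replace slot 1: 2·(3+8) − 3 = 19 → (19,3,8)
replace slot 2: 2·(19+8) − 3 = 51 → (19,51,8)

19,51,8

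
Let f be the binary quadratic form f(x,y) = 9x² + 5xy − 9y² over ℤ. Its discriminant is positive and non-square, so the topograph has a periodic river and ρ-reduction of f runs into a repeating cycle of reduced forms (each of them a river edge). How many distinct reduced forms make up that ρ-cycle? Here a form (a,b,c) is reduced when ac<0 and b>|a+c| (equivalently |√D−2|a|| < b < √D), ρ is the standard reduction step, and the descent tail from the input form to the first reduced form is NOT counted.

D = 349, ⌊√D⌋ = 18
river: ρ → (-9,13,5)
river: ρ → (5,17,-3)
river: ρ → (-3,13,15)
river: ρ → (15,17,-1)
river: ρ → (-1,17,15)
river: ρ → (15,13,-3)
river: ρ → (-3,17,5)
river: ρ → (5,13,-9)
river: ρ → (-9,5,9)
river: ρ → (9,13,-5)
river: ρ → (-5,17,3)
river: ρ → (3,13,-15)
river: ρ → (-15,17,1)
river: ρ → (1,17,-15)
river: ρ → (-15,13,3)
river: ρ → (3,17,-5)
river: ρ → (-5,13,9)
river: ρ → (9,5,-9)
ρ-cycle length = 18 (tail of 0 descent steps not counted)

18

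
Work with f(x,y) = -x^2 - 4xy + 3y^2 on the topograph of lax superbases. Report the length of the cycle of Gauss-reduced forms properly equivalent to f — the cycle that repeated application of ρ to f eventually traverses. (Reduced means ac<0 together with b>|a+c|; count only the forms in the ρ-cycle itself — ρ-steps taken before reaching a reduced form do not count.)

D = 28, ⌊√D⌋ = 5
descent: ρ → (3,4,-1)  [lands on river]
river: ρ → (-1,4,3)
river: ρ → (3,2,-2)
river: ρ → (-2,2,3)
ρ-cycle length = 4 (tail of 1 descent step not counted)

4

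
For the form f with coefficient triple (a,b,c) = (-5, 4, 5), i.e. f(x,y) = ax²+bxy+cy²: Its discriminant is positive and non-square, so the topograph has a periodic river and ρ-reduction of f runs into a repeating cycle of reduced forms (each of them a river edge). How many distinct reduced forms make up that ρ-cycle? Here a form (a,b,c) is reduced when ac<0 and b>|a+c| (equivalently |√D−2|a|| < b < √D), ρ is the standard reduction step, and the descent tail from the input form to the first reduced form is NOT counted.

D = 116, ⌊√D⌋ = 10
river: ρ → (5,6,-4)
river: ρ → (-4,10,1)
river: ρ → (1,10,-4)
river: ρ → (-4,6,5)
river: ρ → (5,4,-5)
river: ρ → (-5,6,4)
river: ρ → (4,10,-1)
river: ρ → (-1,10,4)
river: ρ → (4,6,-5)
river: ρ → (-5,4,5)
ρ-cycle length = 10 (tail of 0 descent steps not counted)

10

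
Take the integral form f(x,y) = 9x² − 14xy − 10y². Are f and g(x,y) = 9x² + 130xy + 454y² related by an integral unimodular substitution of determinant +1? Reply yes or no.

D₁ = 556, D₂ = 556
river cycle of f (length 18): (-10, 14, 9), (9, 22, -2), (-2, 22, 9), (9, 14, -10), (-10, 6, 13), (13, 20, -3), (-3, 22, 6), (6, 14, -15), (-15, 16, 5), (5, 14, -18), … (8 more)
river cycle of g (length 18): (9, 22, -2), (-2, 22, 9), (9, 14, -10), (-10, 6, 13), (13, 20, -3), (-3, 22, 6), (6, 14, -15), (-15, 16, 5), (5, 14, -18), (-18, 22, 1), … (8 more)
cycles coincide ⇒ equivalent

yes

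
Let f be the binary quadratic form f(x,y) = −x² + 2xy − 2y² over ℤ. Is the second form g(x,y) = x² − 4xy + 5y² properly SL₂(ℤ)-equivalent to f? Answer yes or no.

D₁ = -4, D₂ = -4
f is negative-definite; reduce −f:
−f: translate: b→0 (≡-2 mod 2), so (1,-2,2)→(1,0,1)
−f: reduced (well bottom): (1,0,1) with a≤c, −a<b≤a
flip sign back: reduced form of f is (-1,0,-1)
g: translate: b→0 (≡-4 mod 2), so (1,-4,5)→(1,0,1)
g: reduced (well bottom): (1,0,1) with a≤c, −a<b≤a
reduced forms (-1, 0, -1) vs (1, 0, 1) ⇒ inequivalent

no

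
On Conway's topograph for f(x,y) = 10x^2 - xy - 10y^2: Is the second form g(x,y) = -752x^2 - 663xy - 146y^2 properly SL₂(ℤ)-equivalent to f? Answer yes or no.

D₁ = 401, D₂ = 401
river cycle of f (length 6): (-10, 1, 10), (10, 19, -1), (-1, 19, 10), (10, 1, -10), (-10, 19, 1), (1, 19, -10)
river cycle of g (length 6): (-10, 1, 10), (10, 19, -1), (-1, 19, 10), (10, 1, -10), (-10, 19, 1), (1, 19, -10)
cycles coincide ⇒ equivalent

yes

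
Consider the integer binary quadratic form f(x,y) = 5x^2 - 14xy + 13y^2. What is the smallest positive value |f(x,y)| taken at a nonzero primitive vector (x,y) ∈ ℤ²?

translate: b→-4 (≡-14 mod 10), so (5,-14,13)→(5,-4,4)
flip: (5,-4,4)→(4,4,5)
reduced (well bottom): (4,4,5) with a≤c, −a<b≤a
well minimum = a = 4

4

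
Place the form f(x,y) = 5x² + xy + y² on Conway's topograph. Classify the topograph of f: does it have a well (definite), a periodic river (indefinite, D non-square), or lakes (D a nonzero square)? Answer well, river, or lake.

D = b²−4ac = 1² − 4·5·1 = -19
D < 0 ⇒ definite ⇒ every region one sign ⇒ single well

well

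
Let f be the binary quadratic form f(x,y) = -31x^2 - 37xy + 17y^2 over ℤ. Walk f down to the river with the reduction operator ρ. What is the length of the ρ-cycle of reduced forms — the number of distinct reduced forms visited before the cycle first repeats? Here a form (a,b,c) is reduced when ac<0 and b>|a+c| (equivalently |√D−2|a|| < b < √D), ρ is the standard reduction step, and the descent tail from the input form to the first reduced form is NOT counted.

D = 3477, ⌊√D⌋ = 58
descent: ρ → (17,37,-31)  [lands on river]
river: ρ → (-31,25,23)
river: ρ → (23,21,-33)
river: ρ → (-33,45,11)
river: ρ → (11,43,-37)
river: ρ → (-37,31,17)
ρ-cycle length = 6 (tail of 1 descent step not counted)

6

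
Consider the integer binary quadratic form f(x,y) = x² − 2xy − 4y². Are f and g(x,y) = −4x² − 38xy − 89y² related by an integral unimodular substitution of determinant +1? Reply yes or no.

D₁ = 20, D₂ = 20
river cycle of f (length 2): (1, 4, -1), (-1, 4, 1)
river cycle of g (length 2): (1, 4, -1), (-1, 4, 1)
cycles coincide ⇒ equivalent

yes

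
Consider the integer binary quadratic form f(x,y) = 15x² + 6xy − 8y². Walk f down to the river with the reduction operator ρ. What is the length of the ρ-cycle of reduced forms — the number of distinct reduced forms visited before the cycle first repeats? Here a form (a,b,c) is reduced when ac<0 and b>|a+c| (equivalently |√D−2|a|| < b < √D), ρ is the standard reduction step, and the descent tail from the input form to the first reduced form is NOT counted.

D = 516, ⌊√D⌋ = 22
descent: ρ → (-8,10,13)  [lands on river]
river: ρ → (13,16,-5)
river: ρ → (-5,14,16)
river: ρ → (16,18,-3)
river: ρ → (-3,18,16)
river: ρ → (16,14,-5)
river: ρ → (-5,16,13)
river: ρ → (13,10,-8)
river: ρ → (-8,22,1)
river: ρ → (1,22,-8)
ρ-cycle length = 10 (tail of 1 descent step not counted)

10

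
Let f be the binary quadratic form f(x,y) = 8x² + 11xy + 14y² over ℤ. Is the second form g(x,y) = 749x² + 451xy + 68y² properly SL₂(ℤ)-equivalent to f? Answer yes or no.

D₁ = -327, D₂ = -327
f: translate: b→-5 (≡11 mod 16), so (8,11,14)→(8,-5,11)
f: reduced (well bottom): (8,-5,11) with a≤c, −a<b≤a
g: flip: (749,451,68)→(68,-451,749)
g: translate: b→-43 (≡-451 mod 136), so (68,-451,749)→(68,-43,8)
g: flip: (68,-43,8)→(8,43,68)
g: translate: b→-5 (≡43 mod 16), so (8,43,68)→(8,-5,11)
g: reduced (well bottom): (8,-5,11) with a≤c, −a<b≤a
reduced forms (8, -5, 11) vs (8, -5, 11) ⇒ equivalent

yes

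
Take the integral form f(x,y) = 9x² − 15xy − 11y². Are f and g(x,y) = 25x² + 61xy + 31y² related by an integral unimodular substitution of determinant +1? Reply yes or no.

D₁ = 621, D₂ = 621
river cycle of f (length 4): (-11, 15, 9), (9, 21, -5), (-5, 19, 13), (13, 7, -11)
river cycle of g (length 4): (-5, 19, 13), (13, 7, -11), (-11, 15, 9), (9, 21, -5)
cycles coincide ⇒ equivalent

yes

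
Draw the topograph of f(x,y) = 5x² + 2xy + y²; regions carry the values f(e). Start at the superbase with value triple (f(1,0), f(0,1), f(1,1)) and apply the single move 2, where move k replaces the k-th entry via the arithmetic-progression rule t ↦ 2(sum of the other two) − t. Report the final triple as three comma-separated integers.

start (5,1,8) = (f(1,0),f(0,1),f(1,1))
replace slot 2: 2·(5+8) − 1 = 25 → (5,25,8)

5,25,8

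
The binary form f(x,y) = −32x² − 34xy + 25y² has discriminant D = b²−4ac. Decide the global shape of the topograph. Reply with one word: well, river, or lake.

D = b²−4ac = (-34)² − 4·(-32)·25 = 4356
D = 66² is a perfect square ⇒ form factors over ℤ ⇒ lakes

lake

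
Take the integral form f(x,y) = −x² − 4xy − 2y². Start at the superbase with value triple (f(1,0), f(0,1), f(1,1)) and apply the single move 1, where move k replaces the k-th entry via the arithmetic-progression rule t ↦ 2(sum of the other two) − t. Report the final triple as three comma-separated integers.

start (-1,-2,-7) = (f(1,0),f(0,1),f(1,1))
replace slot 1: 2·((-2)+(-7)) − (-1) = -17 → (-17,-2,-7)

-17,-2,-7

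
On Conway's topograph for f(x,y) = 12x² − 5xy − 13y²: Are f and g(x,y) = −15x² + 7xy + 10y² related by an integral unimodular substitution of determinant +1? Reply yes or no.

D₁ = 649, D₂ = 649
river cycle of f (length 34): (-13, 5, 12), (12, 19, -6), (-6, 17, 15), (15, 13, -8), (-8, 19, 9), (9, 17, -10), (-10, 23, 3), (3, 25, -2), (-2, 23, 15), (15, 7, -10), … (24 more)
river cycle of g (length 34): (10, 13, -12), (-12, 11, 11), (11, 11, -12), (-12, 13, 10), (10, 7, -15), (-15, 23, 2), (2, 25, -3), (-3, 23, 10), (10, 17, -9), (-9, 19, 8), … (24 more)
cycles differ ⇒ inequivalent

no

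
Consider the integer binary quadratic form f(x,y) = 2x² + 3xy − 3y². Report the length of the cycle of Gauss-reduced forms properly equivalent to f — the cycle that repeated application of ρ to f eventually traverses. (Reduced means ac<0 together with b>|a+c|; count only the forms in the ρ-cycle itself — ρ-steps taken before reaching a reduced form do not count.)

D = 33, ⌊√D⌋ = 5
river: ρ → (-3,3,2)
river: ρ → (2,5,-1)
river: ρ → (-1,5,2)
river: ρ → (2,3,-3)
ρ-cycle length = 4 (tail of 0 descent steps not counted)

4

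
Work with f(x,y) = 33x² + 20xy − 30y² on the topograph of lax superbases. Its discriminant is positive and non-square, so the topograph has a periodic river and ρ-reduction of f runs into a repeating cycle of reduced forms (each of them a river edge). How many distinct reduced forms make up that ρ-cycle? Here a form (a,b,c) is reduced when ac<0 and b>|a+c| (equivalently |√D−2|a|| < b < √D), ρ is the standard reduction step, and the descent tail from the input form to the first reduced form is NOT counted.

D = 4360, ⌊√D⌋ = 66
river: ρ → (-30,40,23)
river: ρ → (23,52,-18)
river: ρ → (-18,56,17)
river: ρ → (17,46,-33)
river: ρ → (-33,20,30)
river: ρ → (30,40,-23)
river: ρ → (-23,52,18)
river: ρ → (18,56,-17)
river: ρ → (-17,46,33)
river: ρ → (33,20,-30)
ρ-cycle length = 10 (tail of 0 descent steps not counted)

10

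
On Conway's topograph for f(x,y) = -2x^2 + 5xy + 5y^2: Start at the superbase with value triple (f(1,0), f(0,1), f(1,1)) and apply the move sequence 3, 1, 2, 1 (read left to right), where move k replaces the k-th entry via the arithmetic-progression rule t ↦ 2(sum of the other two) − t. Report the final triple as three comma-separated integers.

start (-2,5,8) = (f(1,0),f(0,1),f(1,1))
replace slot 3: 2·((-2)+5) − 8 = -2 → (-2,5,-2)
replace slot 1: 2·(5+(-2)) − (-2) = 8 → (8,5,-2)
replace slot 2: 2·(8+(-2)) − 5 = 7 → (8,7,-2)
replace slot 1: 2·(7+(-2)) − 8 = 2 → (2,7,-2)

2,7,-2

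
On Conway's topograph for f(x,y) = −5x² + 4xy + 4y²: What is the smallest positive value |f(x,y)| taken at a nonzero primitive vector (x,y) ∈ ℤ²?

river: ρ → (4,4,-5)
river: ρ → (-5,6,3)
river: ρ → (3,6,-5)
river: ρ → (-5,4,4)
closes: descent 0, river 4
min |a| on river = 3

3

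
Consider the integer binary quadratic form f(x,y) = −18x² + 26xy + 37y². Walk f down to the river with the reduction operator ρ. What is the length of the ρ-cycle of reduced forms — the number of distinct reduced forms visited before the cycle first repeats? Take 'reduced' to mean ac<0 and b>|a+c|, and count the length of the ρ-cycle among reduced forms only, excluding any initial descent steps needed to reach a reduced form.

D = 3340, ⌊√D⌋ = 57
river: ρ → (37,48,-7)
river: ρ → (-7,50,30)
river: ρ → (30,10,-27)
river: ρ → (-27,44,13)
river: ρ → (13,34,-42)
river: ρ → (-42,50,5)
river: ρ → (5,50,-42)
river: ρ → (-42,34,13)
river: ρ → (13,44,-27)
river: ρ → (-27,10,30)
river: ρ → (30,50,-7)
river: ρ → (-7,48,37)
river: ρ → (37,26,-18)
river: ρ → (-18,46,17)
river: ρ → (17,56,-3)
river: ρ → (-3,52,53)
river: ρ → (53,54,-2)
river: ρ → (-2,54,53)
river: ρ → (53,52,-3)
river: ρ → (-3,56,17)
river: ρ → (17,46,-18)
river: ρ → (-18,26,37)
ρ-cycle length = 22 (tail of 0 descent steps not counted)

22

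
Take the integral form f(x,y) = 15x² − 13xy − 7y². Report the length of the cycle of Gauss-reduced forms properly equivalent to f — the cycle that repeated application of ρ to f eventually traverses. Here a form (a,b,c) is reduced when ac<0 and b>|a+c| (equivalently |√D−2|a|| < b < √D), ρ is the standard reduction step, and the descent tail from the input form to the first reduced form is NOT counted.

D = 589, ⌊√D⌋ = 24
descent: ρ → (-7,13,15)  [lands on river]
river: ρ → (15,17,-5)
river: ρ → (-5,23,3)
river: ρ → (3,19,-19)
river: ρ → (-19,19,3)
river: ρ → (3,23,-5)
river: ρ → (-5,17,15)
river: ρ → (15,13,-7)
river: ρ → (-7,15,13)
river: ρ → (13,11,-9)
river: ρ → (-9,7,15)
river: ρ → (15,23,-1)
river: ρ → (-1,23,15)
river: ρ → (15,7,-9)
river: ρ → (-9,11,13)
river: ρ → (13,15,-7)
ρ-cycle length = 16 (tail of 1 descent step not counted)

16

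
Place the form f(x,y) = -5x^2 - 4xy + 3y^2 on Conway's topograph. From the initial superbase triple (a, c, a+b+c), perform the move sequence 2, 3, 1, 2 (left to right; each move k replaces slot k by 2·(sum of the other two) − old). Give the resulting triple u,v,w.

start (-5,3,-6) = (f(1,0),f(0,1),f(1,1))
replace slot 2: 2·((-5)+(-6)) − 3 = -25 → (-5,-25,-6)
replace slot 3: 2·((-5)+(-25)) − (-6) = -54 → (-5,-25,-54)
replace slot 1: 2·((-25)+(-54)) − (-5) = -153 → (-153,-25,-54)
replace slot 2: 2·((-153)+(-54)) − (-25) = -389 → (-153,-389,-54)

-153,-389,-54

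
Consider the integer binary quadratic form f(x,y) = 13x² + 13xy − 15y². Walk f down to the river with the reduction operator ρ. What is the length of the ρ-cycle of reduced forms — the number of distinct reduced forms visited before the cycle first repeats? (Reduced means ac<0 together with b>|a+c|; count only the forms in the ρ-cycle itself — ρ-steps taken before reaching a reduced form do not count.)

D = 949, ⌊√D⌋ = 30
river: ρ → (-15,17,11)
river: ρ → (11,27,-5)
river: ρ → (-5,23,21)
river: ρ → (21,19,-7)
river: ρ → (-7,23,15)
river: ρ → (15,7,-15)
river: ρ → (-15,23,7)
river: ρ → (7,19,-21)
river: ρ → (-21,23,5)
river: ρ → (5,27,-11)
river: ρ → (-11,17,15)
river: ρ → (15,13,-13)
river: ρ → (-13,13,15)
river: ρ → (15,17,-11)
river: ρ → (-11,27,5)
river: ρ → (5,23,-21)
river: ρ → (-21,19,7)
river: ρ → (7,23,-15)
river: ρ → (-15,7,15)
river: ρ → (15,23,-7)
river: ρ → (-7,19,21)
river: ρ → (21,23,-5)
river: ρ → (-5,27,11)
river: ρ → (11,17,-15)
river: ρ → (-15,13,13)
river: ρ → (13,13,-15)
ρ-cycle length = 26 (tail of 0 descent steps not counted)

26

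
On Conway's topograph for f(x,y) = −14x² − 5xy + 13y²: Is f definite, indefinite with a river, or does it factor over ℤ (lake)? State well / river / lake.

D = b²−4ac = (-5)² − 4·(-14)·13 = 753
D > 0 non-square ⇒ indefinite ⇒ periodic river

river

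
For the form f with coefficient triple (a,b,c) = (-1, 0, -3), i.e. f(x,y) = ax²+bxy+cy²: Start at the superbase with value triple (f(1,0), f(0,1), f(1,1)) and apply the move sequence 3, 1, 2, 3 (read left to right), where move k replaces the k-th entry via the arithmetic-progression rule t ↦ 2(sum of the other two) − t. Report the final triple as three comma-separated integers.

start (-1,-3,-4) = (f(1,0),f(0,1),f(1,1))
replace slot 3: 2·((-1)+(-3)) − (-4) = -4 → (-1,-3,-4)
replace slot 1: 2·((-3)+(-4)) − (-1) = -13 → (-13,-3,-4)
replace slot 2: 2·((-13)+(-4)) − (-3) = -31 → (-13,-31,-4)
replace slot 3: 2·((-13)+(-31)) − (-4) = -84 → (-13,-31,-84)

-13,-31,-84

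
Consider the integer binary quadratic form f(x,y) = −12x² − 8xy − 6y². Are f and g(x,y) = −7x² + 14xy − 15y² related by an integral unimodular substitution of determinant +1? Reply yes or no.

D₁ = -224, D₂ = -224
f is negative-definite; reduce −f:
−f: flip: (12,8,6)→(6,-8,12)
−f: translate: b→4 (≡-8 mod 12), so (6,-8,12)→(6,4,10)
−f: reduced (well bottom): (6,4,10) with a≤c, −a<b≤a
flip sign back: reduced form of f is (-6,-4,-10)
g is negative-definite; reduce −g:
−g: translate: b→0 (≡-14 mod 14), so (7,-14,15)→(7,0,8)
−g: reduced (well bottom): (7,0,8) with a≤c, −a<b≤a
flip sign back: reduced form of g is (-7,0,-8)
reduced forms (-6, -4, -10) vs (-7, 0, -8) ⇒ inequivalent

no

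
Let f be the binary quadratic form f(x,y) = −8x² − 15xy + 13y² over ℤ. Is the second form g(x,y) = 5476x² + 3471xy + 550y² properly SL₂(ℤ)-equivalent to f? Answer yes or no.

D₁ = 641, D₂ = 641
river cycle of f (length 46): (13, 15, -8), (-8, 17, 11), (11, 5, -14), (-14, 23, 2), (2, 25, -2), (-2, 23, 14), (14, 5, -11), (-11, 17, 8), (8, 15, -13), (-13, 11, 10), … (36 more)
river cycle of g (length 46): (13, 15, -8), (-8, 17, 11), (11, 5, -14), (-14, 23, 2), (2, 25, -2), (-2, 23, 14), (14, 5, -11), (-11, 17, 8), (8, 15, -13), (-13, 11, 10), … (36 more)
cycles coincide ⇒ equivalent

yes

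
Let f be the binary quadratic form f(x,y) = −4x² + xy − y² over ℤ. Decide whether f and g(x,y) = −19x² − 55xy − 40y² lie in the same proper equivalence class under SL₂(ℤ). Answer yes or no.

D₁ = -15, D₂ = -15
f is negative-definite; reduce −f:
−f: flip: (4,-1,1)→(1,1,4)
−f: reduced (well bottom): (1,1,4) with a≤c, −a<b≤a
flip sign back: reduced form of f is (-1,-1,-4)
g is negative-definite; reduce −g:
−g: translate: b→17 (≡55 mod 38), so (19,55,40)→(19,17,4)
−g: flip: (19,17,4)→(4,-17,19)
−g: translate: b→-1 (≡-17 mod 8), so (4,-17,19)→(4,-1,1)
−g: flip: (4,-1,1)→(1,1,4)
−g: reduced (well bottom): (1,1,4) with a≤c, −a<b≤a
flip sign back: reduced form of g is (-1,-1,-4)
reduced forms (-1, -1, -4) vs (-1, -1, -4) ⇒ equivalent

yes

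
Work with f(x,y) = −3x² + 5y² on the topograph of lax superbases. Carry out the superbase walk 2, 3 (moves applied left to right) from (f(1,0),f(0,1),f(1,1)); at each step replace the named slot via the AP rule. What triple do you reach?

start (-3,5,2) = (f(1,0),f(0,1),f(1,1))
replace slot 2: 2·((-3)+2) − 5 = -7 → (-3,-7,2)
replace slot 3: 2·((-3)+(-7)) − 2 = -22 → (-3,-7,-22)

-3,-7,-22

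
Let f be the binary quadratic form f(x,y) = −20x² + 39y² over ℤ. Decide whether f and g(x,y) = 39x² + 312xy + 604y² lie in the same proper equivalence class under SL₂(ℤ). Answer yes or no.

D₁ = 3120, D₂ = 3120
river cycle of f (length 8): (-20, 40, 19), (19, 36, -24), (-24, 12, 31), (31, 50, -5), (-5, 50, 31), (31, 12, -24), (-24, 36, 19), (19, 40, -20)
river cycle of g (length 8): (-20, 40, 19), (19, 36, -24), (-24, 12, 31), (31, 50, -5), (-5, 50, 31), (31, 12, -24), (-24, 36, 19), (19, 40, -20)
cycles coincide ⇒ equivalent

yes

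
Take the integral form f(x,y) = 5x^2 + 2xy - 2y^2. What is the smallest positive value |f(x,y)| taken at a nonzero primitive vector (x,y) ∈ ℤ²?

descent: ρ → (-2,6,1)  [lands on river]
river: ρ → (1,6,-2)
closes: descent 1, river 2
min |a| on river = 1

1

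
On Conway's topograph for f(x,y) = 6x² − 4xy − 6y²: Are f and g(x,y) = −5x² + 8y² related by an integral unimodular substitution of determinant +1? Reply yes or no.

D₁ = 160, D₂ = 160
river cycle of f (length 6): (-6, 4, 6), (6, 8, -4), (-4, 8, 6), (6, 4, -6), (-6, 8, 4), (4, 8, -6)
river cycle of g (length 4): (-5, 10, 3), (3, 8, -8), (-8, 8, 3), (3, 10, -5)
cycles differ ⇒ inequivalent

no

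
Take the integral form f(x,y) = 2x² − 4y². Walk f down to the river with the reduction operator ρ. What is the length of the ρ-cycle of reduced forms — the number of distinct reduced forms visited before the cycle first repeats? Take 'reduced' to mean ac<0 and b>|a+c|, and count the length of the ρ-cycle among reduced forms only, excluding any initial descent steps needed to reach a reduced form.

D = 32, ⌊√D⌋ = 5
descent: ρ → (-4,0,2)
descent: ρ → (2,4,-2)  [lands on river]
river: ρ → (-2,4,2)
ρ-cycle length = 2 (tail of 2 descent steps not counted)

2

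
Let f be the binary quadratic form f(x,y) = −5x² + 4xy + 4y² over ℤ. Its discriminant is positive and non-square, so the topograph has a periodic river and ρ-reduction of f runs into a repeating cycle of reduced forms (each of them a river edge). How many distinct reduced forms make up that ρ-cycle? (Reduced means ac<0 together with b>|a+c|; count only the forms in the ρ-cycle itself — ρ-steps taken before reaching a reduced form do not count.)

D = 96, ⌊√D⌋ = 9
river: ρ → (4,4,-5)
river: ρ → (-5,6,3)
river: ρ → (3,6,-5)
river: ρ → (-5,4,4)
ρ-cycle length = 4 (tail of 0 descent steps not counted)

4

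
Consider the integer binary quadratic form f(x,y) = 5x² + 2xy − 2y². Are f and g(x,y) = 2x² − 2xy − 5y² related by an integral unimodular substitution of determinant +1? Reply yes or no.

D₁ = 44, D₂ = 44
river cycle of f (length 2): (-2, 6, 1), (1, 6, -2)
river cycle of g (length 2): (2, 6, -1), (-1, 6, 2)
cycles differ ⇒ inequivalent

no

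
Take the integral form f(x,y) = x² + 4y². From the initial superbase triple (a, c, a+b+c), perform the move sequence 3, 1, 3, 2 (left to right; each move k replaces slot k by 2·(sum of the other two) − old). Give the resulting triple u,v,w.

start (1,4,5) = (f(1,0),f(0,1),f(1,1))
replace slot 3: 2·(1+4) − 5 = 5 → (1,4,5)
replace slot 1: 2·(4+5) − 1 = 17 → (17,4,5)
replace slot 3: 2·(17+4) − 5 = 37 → (17,4,37)
replace slot 2: 2·(17+37) − 4 = 104 → (17,104,37)

17,104,37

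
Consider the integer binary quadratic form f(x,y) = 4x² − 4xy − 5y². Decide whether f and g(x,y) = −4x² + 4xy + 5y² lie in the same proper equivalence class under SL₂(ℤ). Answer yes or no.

D₁ = 96, D₂ = 96
river cycle of f (length 4): (-5, 4, 4), (4, 4, -5), (-5, 6, 3), (3, 6, -5)
river cycle of g (length 4): (5, 6, -3), (-3, 6, 5), (5, 4, -4), (-4, 4, 5)
cycles differ ⇒ inequivalent

no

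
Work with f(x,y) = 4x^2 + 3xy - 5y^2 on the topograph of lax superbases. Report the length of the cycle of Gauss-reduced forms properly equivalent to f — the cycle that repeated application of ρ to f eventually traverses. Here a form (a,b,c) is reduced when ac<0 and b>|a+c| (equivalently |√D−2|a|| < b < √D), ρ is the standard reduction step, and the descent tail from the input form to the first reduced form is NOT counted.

D = 89, ⌊√D⌋ = 9
river: ρ → (-5,7,2)
river: ρ → (2,9,-1)
river: ρ → (-1,9,2)
river: ρ → (2,7,-5)
river: ρ → (-5,3,4)
river: ρ → (4,5,-4)
river: ρ → (-4,3,5)
river: ρ → (5,7,-2)
river: ρ → (-2,9,1)
river: ρ → (1,9,-2)
river: ρ → (-2,7,5)
river: ρ → (5,3,-4)
river: ρ → (-4,5,4)
river: ρ → (4,3,-5)
ρ-cycle length = 14 (tail of 0 descent steps not counted)

14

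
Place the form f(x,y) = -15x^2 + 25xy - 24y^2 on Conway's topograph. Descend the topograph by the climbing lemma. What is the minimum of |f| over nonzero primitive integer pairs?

translate: b→5 (≡-25 mod 30), so (15,-25,24)→(15,5,14)
flip: (15,5,14)→(14,-5,15)
reduced (well bottom): (14,-5,15) with a≤c, −a<b≤a
well minimum |f| = |-14| = 14 (negative-definite)

14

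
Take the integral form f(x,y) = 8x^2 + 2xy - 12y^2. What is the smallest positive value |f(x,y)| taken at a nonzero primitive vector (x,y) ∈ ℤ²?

descent: ρ → (-12,-2,8)
descent: ρ → (8,18,-2)  [lands on river]
river: ρ → (-2,18,8)
river: ρ → (8,14,-6)
river: ρ → (-6,10,12)
river: ρ → (12,14,-4)
river: ρ → (-4,18,4)
river: ρ → (4,14,-12)
river: ρ → (-12,10,6)
river: ρ → (6,14,-8)
river: ρ → (-8,18,2)
river: ρ → (2,18,-8)
river: ρ → (-8,14,6)
river: ρ → (6,10,-12)
river: ρ → (-12,14,4)
river: ρ → (4,18,-4)
river: ρ → (-4,14,12)
river: ρ → (12,10,-6)
river: ρ → (-6,14,8)
closes: descent 2, river 18
min |a| on river = 2

2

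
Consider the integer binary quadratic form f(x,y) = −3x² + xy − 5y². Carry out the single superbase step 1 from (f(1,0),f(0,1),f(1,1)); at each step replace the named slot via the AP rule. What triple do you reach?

start (-3,-5,-7) = (f(1,0),f(0,1),f(1,1))
replace slot 1: 2·((-5)+(-7)) − (-3) = -21 → (-21,-5,-7)

-21,-5,-7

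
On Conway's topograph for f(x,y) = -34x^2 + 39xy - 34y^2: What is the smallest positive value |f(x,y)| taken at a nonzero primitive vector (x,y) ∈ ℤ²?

translate: b→29 (≡-39 mod 68), so (34,-39,34)→(34,29,29)
flip: (34,29,29)→(29,-29,34)
translate: b→29 (≡-29 mod 58), so (29,-29,34)→(29,29,34)
reduced (well bottom): (29,29,34) with a≤c, −a<b≤a
well minimum |f| = |-29| = 29 (negative-definite)

29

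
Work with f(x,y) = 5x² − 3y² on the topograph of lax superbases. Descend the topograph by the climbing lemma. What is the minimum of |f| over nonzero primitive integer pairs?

descent: ρ → (-3,6,2)  [lands on river]
river: ρ → (2,6,-3)
closes: descent 1, river 2
min |a| on river = 2

2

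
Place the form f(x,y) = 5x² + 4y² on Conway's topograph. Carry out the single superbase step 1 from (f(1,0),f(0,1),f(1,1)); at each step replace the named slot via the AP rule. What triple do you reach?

start (5,4,9) = (f(1,0),f(0,1),f(1,1))
replace slot 1: 2·(4+9) − 5 = 21 → (21,4,9)

21,4,9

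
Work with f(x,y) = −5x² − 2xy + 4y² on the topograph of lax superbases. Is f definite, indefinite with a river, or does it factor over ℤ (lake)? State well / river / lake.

D = b²−4ac = (-2)² − 4·(-5)·4 = 84
D > 0 non-square ⇒ indefinite ⇒ periodic river

river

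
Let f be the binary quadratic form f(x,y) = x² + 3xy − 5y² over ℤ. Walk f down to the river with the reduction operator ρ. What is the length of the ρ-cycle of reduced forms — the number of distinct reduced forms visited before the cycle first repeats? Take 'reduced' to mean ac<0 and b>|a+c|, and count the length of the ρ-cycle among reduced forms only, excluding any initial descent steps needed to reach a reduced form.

D = 29, ⌊√D⌋ = 5
descent: ρ → (-5,-3,1)
descent: ρ → (1,5,-1)  [lands on river]
river: ρ → (-1,5,1)
ρ-cycle length = 2 (tail of 2 descent steps not counted)

2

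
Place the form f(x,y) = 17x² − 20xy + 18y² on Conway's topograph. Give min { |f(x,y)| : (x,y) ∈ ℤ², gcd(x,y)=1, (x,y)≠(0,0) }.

translate: b→14 (≡-20 mod 34), so (17,-20,18)→(17,14,15)
flip: (17,14,15)→(15,-14,17)
reduced (well bottom): (15,-14,17) with a≤c, −a<b≤a
well minimum = a = 15

15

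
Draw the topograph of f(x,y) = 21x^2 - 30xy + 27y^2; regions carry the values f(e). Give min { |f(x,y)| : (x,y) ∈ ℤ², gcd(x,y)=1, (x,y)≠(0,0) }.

translate: b→12 (≡-30 mod 42), so (21,-30,27)→(21,12,18)
flip: (21,12,18)→(18,-12,21)
reduced (well bottom): (18,-12,21) with a≤c, −a<b≤a
well minimum = a = 18

18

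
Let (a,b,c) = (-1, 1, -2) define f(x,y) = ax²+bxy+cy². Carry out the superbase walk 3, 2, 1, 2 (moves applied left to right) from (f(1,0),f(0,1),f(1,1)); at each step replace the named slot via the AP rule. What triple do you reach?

start (-1,-2,-2) = (f(1,0),f(0,1),f(1,1))
replace slot 3: 2·((-1)+(-2)) − (-2) = -4 → (-1,-2,-4)
replace slot 2: 2·((-1)+(-4)) − (-2) = -8 → (-1,-8,-4)
replace slot 1: 2·((-8)+(-4)) − (-1) = -23 → (-23,-8,-4)
replace slot 2: 2·((-23)+(-4)) − (-8) = -46 → (-23,-46,-4)

-23,-46,-4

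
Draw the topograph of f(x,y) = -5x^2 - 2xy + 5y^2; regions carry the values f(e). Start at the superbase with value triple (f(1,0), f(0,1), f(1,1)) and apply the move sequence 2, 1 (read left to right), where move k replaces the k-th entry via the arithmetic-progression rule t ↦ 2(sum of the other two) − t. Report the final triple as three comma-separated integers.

start (-5,5,-2) = (f(1,0),f(0,1),f(1,1))
replace slot 2: 2·((-5)+(-2)) − 5 = -19 → (-5,-19,-2)
replace slot 1: 2·((-19)+(-2)) − (-5) = -37 → (-37,-19,-2)

-37,-19,-2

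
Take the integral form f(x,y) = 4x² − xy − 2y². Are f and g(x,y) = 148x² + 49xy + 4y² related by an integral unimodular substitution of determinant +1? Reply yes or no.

D₁ = 33, D₂ = 33
river cycle of f (length 4): (-2, 5, 1), (1, 5, -2), (-2, 3, 3), (3, 3, -2)
river cycle of g (length 4): (-2, 5, 1), (1, 5, -2), (-2, 3, 3), (3, 3, -2)
cycles coincide ⇒ equivalent

yes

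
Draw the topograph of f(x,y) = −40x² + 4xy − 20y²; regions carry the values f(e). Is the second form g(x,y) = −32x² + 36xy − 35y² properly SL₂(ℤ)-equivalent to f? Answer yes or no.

D₁ = -3184, D₂ = -3184
f is negative-definite; reduce −f:
−f: flip: (40,-4,20)→(20,4,40)
−f: reduced (well bottom): (20,4,40) with a≤c, −a<b≤a
flip sign back: reduced form of f is (-20,-4,-40)
g is negative-definite; reduce −g:
−g: translate: b→28 (≡-36 mod 64), so (32,-36,35)→(32,28,31)
−g: flip: (32,28,31)→(31,-28,32)
−g: reduced (well bottom): (31,-28,32) with a≤c, −a<b≤a
flip sign back: reduced form of g is (-31,28,-32)
reduced forms (-20, -4, -40) vs (-31, 28, -32) ⇒ inequivalent

no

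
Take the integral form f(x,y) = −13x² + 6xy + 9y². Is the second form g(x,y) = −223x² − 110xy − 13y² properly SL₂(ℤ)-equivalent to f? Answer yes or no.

D₁ = 504, D₂ = 504
river cycle of f (length 10): (9, 12, -10), (-10, 8, 11), (11, 14, -7), (-7, 14, 11), (11, 8, -10), (-10, 12, 9), (9, 6, -13), (-13, 20, 2), (2, 20, -13), (-13, 6, 9)
river cycle of g (length 10): (-13, 6, 9), (9, 12, -10), (-10, 8, 11), (11, 14, -7), (-7, 14, 11), (11, 8, -10), (-10, 12, 9), (9, 6, -13), (-13, 20, 2), (2, 20, -13)
cycles coincide ⇒ equivalent

yes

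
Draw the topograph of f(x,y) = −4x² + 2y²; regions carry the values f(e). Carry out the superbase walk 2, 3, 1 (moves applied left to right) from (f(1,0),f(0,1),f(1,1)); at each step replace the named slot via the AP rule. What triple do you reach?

start (-4,2,-2) = (f(1,0),f(0,1),f(1,1))
replace slot 2: 2·((-4)+(-2)) − 2 = -14 → (-4,-14,-2)
replace slot 3: 2·((-4)+(-14)) − (-2) = -34 → (-4,-14,-34)
replace slot 1: 2·((-14)+(-34)) − (-4) = -92 → (-92,-14,-34)

-92,-14,-34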